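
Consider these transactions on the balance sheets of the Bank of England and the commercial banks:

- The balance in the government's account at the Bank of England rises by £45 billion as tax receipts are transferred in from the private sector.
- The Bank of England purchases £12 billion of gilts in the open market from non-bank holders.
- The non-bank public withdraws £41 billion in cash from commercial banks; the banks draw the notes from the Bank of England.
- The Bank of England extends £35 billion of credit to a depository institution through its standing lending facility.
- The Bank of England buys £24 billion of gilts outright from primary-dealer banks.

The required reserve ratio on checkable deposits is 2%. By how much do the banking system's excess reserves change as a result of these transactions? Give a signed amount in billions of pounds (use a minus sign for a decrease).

-£13.52 billion

Government account inflow £45 billion: reserves −£45B, deposits −£45B.
Asset purchase (from non-banks) £12 billion: reserves +£12B, deposits +£12B.
Currency withdrawal £41 billion: reserves −£41B, deposits −£41B.
Discount-window loan £35 billion: reserves +£35B, deposits 0.
OMO purchase (from banks) £24 billion: reserves +£24B, deposits 0.
Totals: Δreserves = −£15B, Δdeposits = −£74B.
Δrequired reserves = 2% × −£74B = −£1.48B.
Δexcess reserves = Δreserves − Δrequired = −£15B − (−£1.48B) = -£13.52 billion.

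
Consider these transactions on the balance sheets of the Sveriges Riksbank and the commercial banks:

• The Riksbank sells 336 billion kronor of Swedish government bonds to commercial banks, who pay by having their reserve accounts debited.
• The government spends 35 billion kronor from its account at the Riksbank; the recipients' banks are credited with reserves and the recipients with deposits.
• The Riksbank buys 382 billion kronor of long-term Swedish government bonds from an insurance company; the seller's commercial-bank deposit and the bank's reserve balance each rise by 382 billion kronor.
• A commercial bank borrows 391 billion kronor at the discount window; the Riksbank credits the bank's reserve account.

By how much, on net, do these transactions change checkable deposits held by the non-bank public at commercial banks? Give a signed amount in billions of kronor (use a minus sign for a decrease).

+417 billion

OMO sale (to banks) 336 billion kronor: the counterparty is a bank, so public deposits are unchanged → 0.
Government spending 35 billion kronor: non-bank counterparties' bank balances rise → +35B.
Asset purchase (from non-banks) 382 billion kronor: non-bank counterparties' bank balances rise → +382B.
Discount-window loan 391 billion kronor: the counterparty is a bank, so public deposits are unchanged → 0.
Net: 0 + 35 + 382 + 0 = +417 billion.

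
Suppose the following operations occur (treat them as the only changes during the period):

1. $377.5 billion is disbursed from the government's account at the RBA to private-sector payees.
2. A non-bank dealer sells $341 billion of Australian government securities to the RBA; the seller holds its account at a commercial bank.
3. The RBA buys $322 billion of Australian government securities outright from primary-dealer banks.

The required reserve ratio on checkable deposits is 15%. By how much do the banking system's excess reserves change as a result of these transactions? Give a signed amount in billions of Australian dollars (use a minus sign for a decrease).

+$932.725 billion

Government spending $377.5 billion: reserves +$377.5B, deposits +$377.5B.
Asset purchase (from non-banks) $341 billion: reserves +$341B, deposits +$341B.
OMO purchase (from banks) $322 billion: reserves +$322B, deposits 0.
Totals: Δreserves = +$1040.5B, Δdeposits = +$718.5B.
Δrequired reserves = 15% × +$718.5B = +$107.775B.
Δexcess reserves = Δreserves − Δrequired = +$1040.5B − (+$107.775B) = +$932.725 billion.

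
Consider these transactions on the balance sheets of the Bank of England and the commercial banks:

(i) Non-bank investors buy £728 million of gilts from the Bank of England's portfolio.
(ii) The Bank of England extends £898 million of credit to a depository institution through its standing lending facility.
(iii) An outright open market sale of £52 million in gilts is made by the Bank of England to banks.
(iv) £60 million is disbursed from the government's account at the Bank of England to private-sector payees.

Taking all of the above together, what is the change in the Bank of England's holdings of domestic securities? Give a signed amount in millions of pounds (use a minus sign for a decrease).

-£780 million

Bank of England balance sheet:
  Assets:      Securities −£780M, Loans to banks +£898M
  Liabilities: Bank reserves +£178M, Government deposits −£60M
Commercial banking system:
  Assets:      Reserves at CB +£178M, Securities +£52M
  Liabilities: Checkable deposits −£668M, Borrowings from CB +£898M
So the change in the Bank of England's holdings of domestic securities is -£780 million.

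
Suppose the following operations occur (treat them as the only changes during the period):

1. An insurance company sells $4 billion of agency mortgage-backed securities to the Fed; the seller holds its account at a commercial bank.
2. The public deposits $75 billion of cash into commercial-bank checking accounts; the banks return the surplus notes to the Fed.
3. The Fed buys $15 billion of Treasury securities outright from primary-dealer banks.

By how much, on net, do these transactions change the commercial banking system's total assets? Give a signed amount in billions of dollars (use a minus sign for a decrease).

Asset purchase (from non-banks) $4 billion: bank balance sheets expand → +$4B.
Currency deposit $75 billion: bank balance sheets expand → +$75B.
OMO purchase (from banks) $15 billion: just an asset swap on bank balance sheets → 0.
Net: 4 + 75 + 0 = +$79 billion.

+$79 billion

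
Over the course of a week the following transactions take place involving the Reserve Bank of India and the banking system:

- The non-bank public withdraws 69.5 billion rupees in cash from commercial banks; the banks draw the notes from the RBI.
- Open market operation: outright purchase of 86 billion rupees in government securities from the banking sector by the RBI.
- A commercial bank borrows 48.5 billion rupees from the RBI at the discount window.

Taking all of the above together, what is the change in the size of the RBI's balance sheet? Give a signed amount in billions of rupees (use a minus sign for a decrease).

Currency withdrawal 69.5 billion rupees: only the composition of liabilities changes → 0.
OMO purchase (from banks) 86 billion rupees: an RBI asset is acquired → +86B.
Discount-window loan 48.5 billion rupees: an RBI asset is acquired → +48.5B.
Net: 0 + 86 + 48.5 = +134.5 billion.

+134.5 billion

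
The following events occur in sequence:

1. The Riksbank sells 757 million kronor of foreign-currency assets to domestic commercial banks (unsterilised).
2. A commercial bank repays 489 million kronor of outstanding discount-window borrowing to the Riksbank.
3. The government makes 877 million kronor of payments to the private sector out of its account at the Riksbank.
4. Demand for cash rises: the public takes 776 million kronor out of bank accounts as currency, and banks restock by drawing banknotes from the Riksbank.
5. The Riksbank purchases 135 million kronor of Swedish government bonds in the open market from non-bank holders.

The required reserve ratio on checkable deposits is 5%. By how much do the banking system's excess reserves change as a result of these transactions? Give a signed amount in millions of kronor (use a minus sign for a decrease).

-1021.8 million

FX sale 757 million kronor: reserves −757M, deposits 0.
Discount-window repayment 489 million kronor: reserves −489M, deposits 0.
Government spending 877 million kronor: reserves +877M, deposits +877M.
Currency withdrawal 776 million kronor: reserves −776M, deposits −776M.
Asset purchase (from non-banks) 135 million kronor: reserves +135M, deposits +135M.
Totals: Δreserves = −1010M, Δdeposits = +236M.
Δrequired reserves = 5% × +236M = +11.8M.
Δexcess reserves = Δreserves − Δrequired = −1010M − (+11.8M) = -1021.8 million.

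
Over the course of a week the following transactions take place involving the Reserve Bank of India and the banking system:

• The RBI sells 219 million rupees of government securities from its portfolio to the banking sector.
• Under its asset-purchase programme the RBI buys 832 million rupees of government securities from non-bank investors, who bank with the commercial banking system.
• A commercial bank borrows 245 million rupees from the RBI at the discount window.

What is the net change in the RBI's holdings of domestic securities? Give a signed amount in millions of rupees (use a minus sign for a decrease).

RBI balance sheet:
  Assets:      Securities +613M, Loans to banks +245M
  Liabilities: Bank reserves +858M
Commercial banking system:
  Assets:      Reserves at CB +858M, Securities +219M
  Liabilities: Checkable deposits +832M, Borrowings from CB +245M
So the change in the RBI's holdings of domestic securities is +613 million.

+613 million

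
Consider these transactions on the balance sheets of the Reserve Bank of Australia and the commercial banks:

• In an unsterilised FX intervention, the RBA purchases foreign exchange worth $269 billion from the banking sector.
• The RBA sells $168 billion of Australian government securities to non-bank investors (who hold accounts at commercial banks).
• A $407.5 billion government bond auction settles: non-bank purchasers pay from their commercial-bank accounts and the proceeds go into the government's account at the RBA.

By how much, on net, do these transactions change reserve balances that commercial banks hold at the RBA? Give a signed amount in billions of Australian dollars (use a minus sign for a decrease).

RBA balance sheet:
  Assets:      Securities −$168B, Foreign assets +$269B
  Liabilities: Bank reserves −$306.5B, Government deposits +$407.5B
Commercial banking system:
  Assets:      Reserves at CB −$306.5B, Foreign assets −$269B
  Liabilities: Checkable deposits −$575.5B
So the change in reserve balances that commercial banks hold at the RBA is -$306.5 billion.

-$306.5 billion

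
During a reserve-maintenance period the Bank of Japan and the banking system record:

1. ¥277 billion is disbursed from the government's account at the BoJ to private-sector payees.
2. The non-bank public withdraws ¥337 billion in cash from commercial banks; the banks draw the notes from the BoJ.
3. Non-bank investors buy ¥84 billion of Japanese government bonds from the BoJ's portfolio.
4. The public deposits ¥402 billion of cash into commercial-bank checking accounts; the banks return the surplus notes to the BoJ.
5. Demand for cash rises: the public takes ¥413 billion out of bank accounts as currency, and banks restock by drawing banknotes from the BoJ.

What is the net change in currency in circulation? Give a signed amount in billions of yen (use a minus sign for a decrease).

BoJ balance sheet:
  Assets:      Securities −¥84B
  Liabilities: Bank reserves −¥155B, Currency in circulation +¥348B, Government deposits −¥277B
Commercial banking system:
  Assets:      Reserves at CB −¥155B
  Liabilities: Checkable deposits −¥155B
So the change in currency in circulation is +¥348 billion.

+¥348 billion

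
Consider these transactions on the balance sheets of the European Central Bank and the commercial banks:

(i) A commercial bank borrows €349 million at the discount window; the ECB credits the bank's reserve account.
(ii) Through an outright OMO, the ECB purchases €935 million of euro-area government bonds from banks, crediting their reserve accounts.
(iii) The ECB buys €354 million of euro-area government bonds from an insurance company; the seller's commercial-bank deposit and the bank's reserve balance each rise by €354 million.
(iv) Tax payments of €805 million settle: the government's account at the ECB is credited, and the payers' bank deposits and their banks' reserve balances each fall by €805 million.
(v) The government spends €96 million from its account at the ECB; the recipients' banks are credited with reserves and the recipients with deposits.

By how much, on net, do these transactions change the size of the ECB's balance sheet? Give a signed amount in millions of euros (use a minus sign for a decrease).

+€1638 million

ECB balance sheet:
  Assets:      Securities +€1289M, Loans to banks +€349M
  Liabilities: Bank reserves +€929M, Government deposits +€709M
Change in total ECB assets = +€1638 million.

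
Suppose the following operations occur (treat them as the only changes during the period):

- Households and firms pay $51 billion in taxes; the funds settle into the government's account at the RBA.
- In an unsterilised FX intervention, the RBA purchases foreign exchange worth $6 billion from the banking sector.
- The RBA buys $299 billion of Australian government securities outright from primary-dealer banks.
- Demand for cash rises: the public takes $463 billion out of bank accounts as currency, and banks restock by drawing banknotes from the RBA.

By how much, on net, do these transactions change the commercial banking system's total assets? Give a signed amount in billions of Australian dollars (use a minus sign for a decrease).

-$514 billion

Government account inflow $51 billion: bank balance sheets shrink → −$51B.
FX purchase $6 billion: just an asset swap on bank balance sheets → 0.
OMO purchase (from banks) $299 billion: just an asset swap on bank balance sheets → 0.
Currency withdrawal $463 billion: bank balance sheets shrink → −$463B.
Net: −51 + 0 + 0 − 463 = -$514 billion.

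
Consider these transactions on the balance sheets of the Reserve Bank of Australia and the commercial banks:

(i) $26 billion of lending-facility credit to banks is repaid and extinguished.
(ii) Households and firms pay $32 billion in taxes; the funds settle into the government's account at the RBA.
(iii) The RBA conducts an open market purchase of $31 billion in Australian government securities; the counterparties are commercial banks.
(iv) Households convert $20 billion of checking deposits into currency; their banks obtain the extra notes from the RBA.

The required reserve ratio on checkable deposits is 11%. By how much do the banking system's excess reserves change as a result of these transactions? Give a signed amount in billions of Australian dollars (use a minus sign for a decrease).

Discount-window repayment $26 billion: reserves −$26B, deposits 0.
Government account inflow $32 billion: reserves −$32B, deposits −$32B.
OMO purchase (from banks) $31 billion: reserves +$31B, deposits 0.
Currency withdrawal $20 billion: reserves −$20B, deposits −$20B.
Totals: Δreserves = −$47B, Δdeposits = −$52B.
Δrequired reserves = 11% × −$52B = −$5.72B.
Δexcess reserves = Δreserves − Δrequired = −$47B − (−$5.72B) = -$41.28 billion.

-$41.28 billion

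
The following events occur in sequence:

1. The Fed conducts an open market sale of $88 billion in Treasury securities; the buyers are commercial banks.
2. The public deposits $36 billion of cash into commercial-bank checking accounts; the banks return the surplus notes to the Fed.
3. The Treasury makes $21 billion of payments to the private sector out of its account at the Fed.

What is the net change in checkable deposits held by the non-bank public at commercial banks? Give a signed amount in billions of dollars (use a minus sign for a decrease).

Fed balance sheet:
  Assets:      Securities −$88B
  Liabilities: Bank reserves −$31B, Currency in circulation −$36B, Government deposits −$21B
Commercial banking system:
  Assets:      Reserves at CB −$31B, Securities +$88B
  Liabilities: Checkable deposits +$57B
So the change in checkable deposits held by the non-bank public at commercial banks is +$57 billion.

+$57 billion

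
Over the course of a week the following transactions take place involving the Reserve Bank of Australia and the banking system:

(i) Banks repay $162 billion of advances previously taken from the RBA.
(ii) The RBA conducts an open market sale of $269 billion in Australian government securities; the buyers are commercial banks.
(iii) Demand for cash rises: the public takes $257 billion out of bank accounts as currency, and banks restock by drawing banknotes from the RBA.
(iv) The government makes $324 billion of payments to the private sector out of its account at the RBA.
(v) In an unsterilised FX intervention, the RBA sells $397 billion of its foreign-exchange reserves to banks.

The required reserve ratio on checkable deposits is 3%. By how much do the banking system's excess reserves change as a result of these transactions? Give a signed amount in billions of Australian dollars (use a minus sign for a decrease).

Discount-window repayment $162 billion: reserves −$162B, deposits 0.
OMO sale (to banks) $269 billion: reserves −$269B, deposits 0.
Currency withdrawal $257 billion: reserves −$257B, deposits −$257B.
Government spending $324 billion: reserves +$324B, deposits +$324B.
FX sale $397 billion: reserves −$397B, deposits 0.
Totals: Δreserves = −$761B, Δdeposits = +$67B.
Δrequired reserves = 3% × +$67B = +$2.01B.
Δexcess reserves = Δreserves − Δrequired = −$761B − (+$2.01B) = -$763.01 billion.

-$763.01 billion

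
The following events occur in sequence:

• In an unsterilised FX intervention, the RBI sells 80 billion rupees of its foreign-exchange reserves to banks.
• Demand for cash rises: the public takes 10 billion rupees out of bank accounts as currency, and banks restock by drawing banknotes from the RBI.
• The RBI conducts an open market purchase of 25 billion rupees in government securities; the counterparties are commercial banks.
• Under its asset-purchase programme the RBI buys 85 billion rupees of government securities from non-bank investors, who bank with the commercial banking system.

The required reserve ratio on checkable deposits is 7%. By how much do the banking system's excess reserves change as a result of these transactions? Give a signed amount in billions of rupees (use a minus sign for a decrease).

FX sale 80 billion rupees: reserves −80B, deposits 0.
Currency withdrawal 10 billion rupees: reserves −10B, deposits −10B.
OMO purchase (from banks) 25 billion rupees: reserves +25B, deposits 0.
Asset purchase (from non-banks) 85 billion rupees: reserves +85B, deposits +85B.
Totals: Δreserves = +20B, Δdeposits = +75B.
Δrequired reserves = 7% × +75B = +5.25B.
Δexcess reserves = Δreserves − Δrequired = +20B − (+5.25B) = +14.75 billion.

+14.75 billion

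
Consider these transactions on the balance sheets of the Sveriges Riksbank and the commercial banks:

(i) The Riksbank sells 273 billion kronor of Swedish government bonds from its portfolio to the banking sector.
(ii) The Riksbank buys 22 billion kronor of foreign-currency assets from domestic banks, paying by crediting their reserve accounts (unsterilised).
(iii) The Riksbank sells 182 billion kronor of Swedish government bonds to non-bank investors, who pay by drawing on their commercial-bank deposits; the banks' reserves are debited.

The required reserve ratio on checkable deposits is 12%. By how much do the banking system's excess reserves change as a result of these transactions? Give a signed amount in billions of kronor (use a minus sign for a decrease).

-411.16 billion

OMO sale (to banks) 273 billion kronor: reserves −273B, deposits 0.
FX purchase 22 billion kronor: reserves +22B, deposits 0.
Asset sale (to non-banks) 182 billion kronor: reserves −182B, deposits −182B.
Totals: Δreserves = −433B, Δdeposits = −182B.
Δrequired reserves = 12% × −182B = −21.84B.
Δexcess reserves = Δreserves − Δrequired = −433B − (−21.84B) = -411.16 billion.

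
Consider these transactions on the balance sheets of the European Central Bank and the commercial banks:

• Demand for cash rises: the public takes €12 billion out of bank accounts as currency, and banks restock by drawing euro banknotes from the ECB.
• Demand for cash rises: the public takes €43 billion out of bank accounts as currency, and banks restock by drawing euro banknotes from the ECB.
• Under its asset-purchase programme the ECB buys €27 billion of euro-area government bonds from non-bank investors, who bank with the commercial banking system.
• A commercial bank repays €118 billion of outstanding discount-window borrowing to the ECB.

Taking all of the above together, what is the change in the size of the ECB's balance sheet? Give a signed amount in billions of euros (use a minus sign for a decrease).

Currency withdrawal €12 billion: only the composition of liabilities changes → 0.
Currency withdrawal €43 billion: only the composition of liabilities changes → 0.
Asset purchase (from non-banks) €27 billion: an ECB asset is acquired → +€27B.
Discount-window repayment €118 billion: an ECB asset is shed → −€118B.
Net: 0 + 0 + 27 − 118 = -€91 billion.

-€91 billion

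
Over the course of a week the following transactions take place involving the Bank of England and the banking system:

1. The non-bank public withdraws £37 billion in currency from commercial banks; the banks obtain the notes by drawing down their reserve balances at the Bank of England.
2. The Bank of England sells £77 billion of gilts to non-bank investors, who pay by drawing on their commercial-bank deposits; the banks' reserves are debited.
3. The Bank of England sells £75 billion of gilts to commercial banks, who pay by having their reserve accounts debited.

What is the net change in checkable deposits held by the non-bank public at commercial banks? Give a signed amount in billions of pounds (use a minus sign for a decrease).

Bank of England balance sheet:
  Assets:      Securities −£152B
  Liabilities: Bank reserves −£189B, Currency in circulation +£37B
Commercial banking system:
  Assets:      Reserves at CB −£189B, Securities +£75B
  Liabilities: Checkable deposits −£114B
So the change in checkable deposits held by the non-bank public at commercial banks is -£114 billion.

-£114 billion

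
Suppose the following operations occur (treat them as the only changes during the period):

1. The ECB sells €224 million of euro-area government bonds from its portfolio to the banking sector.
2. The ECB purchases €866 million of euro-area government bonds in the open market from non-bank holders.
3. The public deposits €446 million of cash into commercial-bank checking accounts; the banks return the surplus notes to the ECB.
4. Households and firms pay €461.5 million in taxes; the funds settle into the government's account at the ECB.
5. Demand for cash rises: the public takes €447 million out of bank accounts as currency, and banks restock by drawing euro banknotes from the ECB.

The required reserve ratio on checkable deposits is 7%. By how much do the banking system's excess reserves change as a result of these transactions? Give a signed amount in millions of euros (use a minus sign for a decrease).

+€151.255 million

OMO sale (to banks) €224 million: reserves −€224M, deposits 0.
Asset purchase (from non-banks) €866 million: reserves +€866M, deposits +€866M.
Currency deposit €446 million: reserves +€446M, deposits +€446M.
Government account inflow €461.5 million: reserves −€461.5M, deposits −€461.5M.
Currency withdrawal €447 million: reserves −€447M, deposits −€447M.
Totals: Δreserves = +€179.5M, Δdeposits = +€403.5M.
Δrequired reserves = 7% × +€403.5M = +€28.245M.
Δexcess reserves = Δreserves − Δrequired = +€179.5M − (+€28.245M) = +€151.255 million.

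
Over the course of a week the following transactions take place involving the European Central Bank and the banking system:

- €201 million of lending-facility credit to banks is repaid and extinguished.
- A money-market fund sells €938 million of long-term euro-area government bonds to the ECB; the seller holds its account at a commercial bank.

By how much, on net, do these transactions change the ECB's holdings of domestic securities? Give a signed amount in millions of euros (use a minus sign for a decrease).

ECB balance sheet:
  Assets:      Securities +€938M, Loans to banks −€201M
  Liabilities: Bank reserves +€737M
So the change in the ECB's holdings of domestic securities is +€938 million.

+€938 million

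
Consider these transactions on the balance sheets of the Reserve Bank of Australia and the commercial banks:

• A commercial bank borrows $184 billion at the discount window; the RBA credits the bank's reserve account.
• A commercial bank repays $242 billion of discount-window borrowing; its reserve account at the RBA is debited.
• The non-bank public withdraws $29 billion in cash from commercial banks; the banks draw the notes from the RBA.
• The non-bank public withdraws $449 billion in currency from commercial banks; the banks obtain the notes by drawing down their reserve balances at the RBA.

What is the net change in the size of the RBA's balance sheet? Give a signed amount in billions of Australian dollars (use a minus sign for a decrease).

-$58 billion

Discount-window loan $184 billion: an RBA asset is acquired → +$184B.
Discount-window repayment $242 billion: an RBA asset is shed → −$242B.
Currency withdrawal $29 billion: only the composition of liabilities changes → 0.
Currency withdrawal $449 billion: only the composition of liabilities changes → 0.
Net: 184 − 242 + 0 + 0 = -$58 billion.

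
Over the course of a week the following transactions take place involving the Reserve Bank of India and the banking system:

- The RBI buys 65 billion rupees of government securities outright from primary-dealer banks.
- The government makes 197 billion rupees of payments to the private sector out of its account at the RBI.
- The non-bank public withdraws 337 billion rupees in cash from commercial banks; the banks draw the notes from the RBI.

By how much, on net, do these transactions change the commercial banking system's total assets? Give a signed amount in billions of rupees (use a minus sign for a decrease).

RBI balance sheet:
  Assets:      Securities +65B
  Liabilities: Bank reserves −75B, Currency in circulation +337B, Government deposits −197B
Commercial banking system:
  Assets:      Reserves at CB −75B, Securities −65B
  Liabilities: Checkable deposits −140B
Change in total bank assets = -140 billion.

-140 billion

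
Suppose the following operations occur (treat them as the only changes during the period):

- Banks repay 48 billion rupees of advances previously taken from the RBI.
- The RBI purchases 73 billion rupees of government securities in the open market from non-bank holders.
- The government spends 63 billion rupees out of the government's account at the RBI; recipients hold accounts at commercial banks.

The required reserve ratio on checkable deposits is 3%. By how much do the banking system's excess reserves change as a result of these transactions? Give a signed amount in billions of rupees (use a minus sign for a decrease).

+83.92 billion

Discount-window repayment 48 billion rupees: reserves −48B, deposits 0.
Asset purchase (from non-banks) 73 billion rupees: reserves +73B, deposits +73B.
Government spending 63 billion rupees: reserves +63B, deposits +63B.
Totals: Δreserves = +88B, Δdeposits = +136B.
Δrequired reserves = 3% × +136B = +4.08B.
Δexcess reserves = Δreserves − Δrequired = +88B − (+4.08B) = +83.92 billion.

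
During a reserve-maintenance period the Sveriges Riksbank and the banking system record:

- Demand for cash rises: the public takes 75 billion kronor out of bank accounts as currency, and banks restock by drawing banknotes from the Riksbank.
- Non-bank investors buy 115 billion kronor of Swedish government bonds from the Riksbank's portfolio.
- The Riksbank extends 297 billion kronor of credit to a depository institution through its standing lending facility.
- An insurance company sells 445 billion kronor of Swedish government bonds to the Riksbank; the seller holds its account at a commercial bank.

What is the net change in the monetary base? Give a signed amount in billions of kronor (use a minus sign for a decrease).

+627 billion

Riksbank balance sheet:
  Assets:      Securities +330B, Loans to banks +297B
  Liabilities: Bank reserves +552B, Currency in circulation +75B
Monetary base = currency + reserves: +75B + (+552B) = +627 billion.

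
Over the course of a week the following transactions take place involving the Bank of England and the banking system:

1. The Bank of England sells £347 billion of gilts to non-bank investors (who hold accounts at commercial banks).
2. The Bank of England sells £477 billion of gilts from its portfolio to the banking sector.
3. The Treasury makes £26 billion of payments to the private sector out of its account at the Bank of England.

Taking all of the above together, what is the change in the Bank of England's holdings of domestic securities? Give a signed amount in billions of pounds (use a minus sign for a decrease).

Asset sale (to non-banks) £347 billion: securities removed from the Bank of England's portfolio → −£347B.
OMO sale (to banks) £477 billion: securities removed from the Bank of England's portfolio → −£477B.
Government spending £26 billion: the Bank of England's securities portfolio is untouched → 0.
Net: −347 − 477 + 0 = -£824 billion.

-£824 billion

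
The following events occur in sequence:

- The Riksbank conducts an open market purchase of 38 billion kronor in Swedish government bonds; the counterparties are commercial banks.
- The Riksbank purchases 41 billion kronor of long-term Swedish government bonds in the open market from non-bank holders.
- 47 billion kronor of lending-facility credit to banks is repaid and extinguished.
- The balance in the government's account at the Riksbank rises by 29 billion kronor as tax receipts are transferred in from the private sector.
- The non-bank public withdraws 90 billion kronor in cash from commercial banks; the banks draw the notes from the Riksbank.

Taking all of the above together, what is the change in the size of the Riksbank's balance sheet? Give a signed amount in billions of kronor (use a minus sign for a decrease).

+32 billion

Riksbank balance sheet:
  Assets:      Securities +79B, Loans to banks −47B
  Liabilities: Bank reserves −87B, Currency in circulation +90B, Government deposits +29B
Change in total Riksbank assets = +32 billion.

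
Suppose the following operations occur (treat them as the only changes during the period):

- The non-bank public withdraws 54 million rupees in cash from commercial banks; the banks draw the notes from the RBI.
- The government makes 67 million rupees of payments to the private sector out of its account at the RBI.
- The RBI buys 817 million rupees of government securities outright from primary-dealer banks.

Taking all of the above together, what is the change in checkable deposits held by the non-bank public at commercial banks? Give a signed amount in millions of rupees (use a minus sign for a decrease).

+13 million

Currency withdrawal 54 million rupees: non-bank counterparties' bank balances fall → −54M.
Government spending 67 million rupees: non-bank counterparties' bank balances rise → +67M.
OMO purchase (from banks) 817 million rupees: the counterparty is a bank, so public deposits are unchanged → 0.
Net: −54 + 67 + 0 = +13 million.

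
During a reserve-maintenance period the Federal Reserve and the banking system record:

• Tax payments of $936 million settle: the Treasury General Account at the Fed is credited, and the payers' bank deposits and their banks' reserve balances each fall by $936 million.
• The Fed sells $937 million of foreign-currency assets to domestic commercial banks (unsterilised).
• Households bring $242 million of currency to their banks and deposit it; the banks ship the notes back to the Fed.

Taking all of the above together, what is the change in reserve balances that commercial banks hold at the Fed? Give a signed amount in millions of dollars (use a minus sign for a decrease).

Government account inflow $936 million: funds move from bank reserves into the government account → −$936M.
FX sale $937 million: the buying banks pay out of their reserve balances → −$937M.
Currency deposit $242 million: returned notes are swapped for reserve credit → +$242M.
Net: −936 − 937 + 242 = -$1631 million.

-$1631 million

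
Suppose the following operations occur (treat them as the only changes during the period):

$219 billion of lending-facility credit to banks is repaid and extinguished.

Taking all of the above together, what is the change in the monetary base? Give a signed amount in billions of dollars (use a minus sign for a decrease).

-$219 billion

Discount-window repayment $219 billion: Fed balance sheet contracts → −$219B.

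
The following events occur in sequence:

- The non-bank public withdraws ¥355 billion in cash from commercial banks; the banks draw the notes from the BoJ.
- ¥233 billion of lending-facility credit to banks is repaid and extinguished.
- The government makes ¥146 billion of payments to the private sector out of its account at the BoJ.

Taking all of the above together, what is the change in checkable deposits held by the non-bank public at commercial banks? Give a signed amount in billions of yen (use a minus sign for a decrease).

BoJ balance sheet:
  Assets:      Loans to banks −¥233B
  Liabilities: Bank reserves −¥442B, Currency in circulation +¥355B, Government deposits −¥146B
Commercial banking system:
  Assets:      Reserves at CB −¥442B
  Liabilities: Checkable deposits −¥209B, Borrowings from CB −¥233B
So the change in checkable deposits held by the non-bank public at commercial banks is -¥209 billion.

-¥209 billion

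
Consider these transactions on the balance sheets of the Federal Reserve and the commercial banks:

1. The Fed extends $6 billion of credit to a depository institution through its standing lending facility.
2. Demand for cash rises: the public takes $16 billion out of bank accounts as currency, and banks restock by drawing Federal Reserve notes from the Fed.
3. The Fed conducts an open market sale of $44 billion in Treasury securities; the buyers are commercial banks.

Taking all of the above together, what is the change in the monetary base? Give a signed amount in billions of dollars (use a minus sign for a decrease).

-$38 billion

Fed balance sheet:
  Assets:      Securities −$44B, Loans to banks +$6B
  Liabilities: Bank reserves −$54B, Currency in circulation +$16B
Monetary base = currency + reserves: +$16B + (−$54B) = -$38 billion.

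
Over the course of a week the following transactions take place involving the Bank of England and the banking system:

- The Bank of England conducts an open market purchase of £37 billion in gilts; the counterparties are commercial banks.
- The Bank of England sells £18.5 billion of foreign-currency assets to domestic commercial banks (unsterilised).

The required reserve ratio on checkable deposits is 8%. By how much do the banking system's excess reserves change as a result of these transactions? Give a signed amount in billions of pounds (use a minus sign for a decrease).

+£18.5 billion

OMO purchase (from banks) £37 billion: reserves +£37B, deposits 0.
FX sale £18.5 billion: reserves −£18.5B, deposits 0.
Totals: Δreserves = +£18.5B, Δdeposits = 0.
Δrequired reserves = 8% × 0 = 0.
Δexcess reserves = Δreserves − Δrequired = +£18.5B − (0) = +£18.5 billion.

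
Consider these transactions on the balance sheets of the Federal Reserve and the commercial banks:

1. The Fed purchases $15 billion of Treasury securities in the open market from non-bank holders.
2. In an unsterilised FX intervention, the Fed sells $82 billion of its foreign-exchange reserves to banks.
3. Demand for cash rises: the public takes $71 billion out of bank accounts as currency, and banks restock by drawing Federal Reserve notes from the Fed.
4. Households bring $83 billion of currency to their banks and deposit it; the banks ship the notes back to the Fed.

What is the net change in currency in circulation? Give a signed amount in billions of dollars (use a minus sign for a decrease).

Asset purchase (from non-banks) $15 billion: no currency enters or leaves circulation → 0.
FX sale $82 billion: no currency enters or leaves circulation → 0.
Currency withdrawal $71 billion: notes leave the central bank → +$71B.
Currency deposit $83 billion: notes return to the central bank → −$83B.
Net: 0 + 0 + 71 − 83 = -$12 billion.

-$12 billion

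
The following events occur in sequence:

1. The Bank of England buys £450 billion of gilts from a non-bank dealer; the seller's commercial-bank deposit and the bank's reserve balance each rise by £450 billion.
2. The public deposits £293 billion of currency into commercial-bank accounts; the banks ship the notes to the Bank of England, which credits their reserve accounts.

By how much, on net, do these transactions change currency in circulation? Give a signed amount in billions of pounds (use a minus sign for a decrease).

Bank of England balance sheet:
  Assets:      Securities +£450B
  Liabilities: Bank reserves +£743B, Currency in circulation −£293B
Commercial banking system:
  Assets:      Reserves at CB +£743B
  Liabilities: Checkable deposits +£743B
So the change in currency in circulation is -£293 billion.

-£293 billion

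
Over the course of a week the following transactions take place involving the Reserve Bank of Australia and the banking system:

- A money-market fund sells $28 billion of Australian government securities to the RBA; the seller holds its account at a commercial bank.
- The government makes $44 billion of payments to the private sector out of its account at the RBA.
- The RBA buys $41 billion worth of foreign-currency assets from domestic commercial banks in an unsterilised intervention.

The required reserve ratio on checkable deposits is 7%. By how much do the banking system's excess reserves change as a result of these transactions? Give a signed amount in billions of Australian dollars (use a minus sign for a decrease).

Asset purchase (from non-banks) $28 billion: reserves +$28B, deposits +$28B.
Government spending $44 billion: reserves +$44B, deposits +$44B.
FX purchase $41 billion: reserves +$41B, deposits 0.
Totals: Δreserves = +$113B, Δdeposits = +$72B.
Δrequired reserves = 7% × +$72B = +$5.04B.
Δexcess reserves = Δreserves − Δrequired = +$113B − (+$5.04B) = +$107.96 billion.

+$107.96 billion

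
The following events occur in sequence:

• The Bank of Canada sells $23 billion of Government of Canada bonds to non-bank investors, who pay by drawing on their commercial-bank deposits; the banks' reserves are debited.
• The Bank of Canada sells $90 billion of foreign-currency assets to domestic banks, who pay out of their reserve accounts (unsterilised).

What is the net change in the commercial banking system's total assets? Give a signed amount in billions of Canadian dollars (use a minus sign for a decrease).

-$23 billion

Bank of Canada balance sheet:
  Assets:      Securities −$23B, Foreign assets −$90B
  Liabilities: Bank reserves −$113B
Commercial banking system:
  Assets:      Reserves at CB −$113B, Foreign assets +$90B
  Liabilities: Checkable deposits −$23B
Change in total bank assets = -$23 billion.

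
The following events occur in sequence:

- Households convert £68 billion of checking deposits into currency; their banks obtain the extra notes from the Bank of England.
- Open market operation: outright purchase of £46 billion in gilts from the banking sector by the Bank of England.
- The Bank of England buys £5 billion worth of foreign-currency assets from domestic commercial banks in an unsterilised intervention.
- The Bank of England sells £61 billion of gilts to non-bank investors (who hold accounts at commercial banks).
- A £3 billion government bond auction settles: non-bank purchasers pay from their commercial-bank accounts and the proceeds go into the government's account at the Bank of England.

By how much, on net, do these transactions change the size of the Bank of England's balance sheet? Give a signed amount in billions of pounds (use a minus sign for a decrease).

-£10 billion

Bank of England balance sheet:
  Assets:      Securities −£15B, Foreign assets +£5B
  Liabilities: Bank reserves −£81B, Currency in circulation +£68B, Government deposits +£3B
Commercial banking system:
  Assets:      Reserves at CB −£81B, Securities −£46B, Foreign assets −£5B
  Liabilities: Checkable deposits −£132B
Change in total Bank of England assets = -£10 billion.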